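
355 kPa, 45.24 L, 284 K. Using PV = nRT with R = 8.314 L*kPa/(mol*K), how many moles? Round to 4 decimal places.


PV = nRT, solve for n = PV / (RT).
PV = 355 * 45.24 = 16060.2
RT = 8.314 * 284 = 2361.176
n = 16060.2 / 2361.176
n = 6.80178013 mol, rounded to 4 dp:

6.8018 mol


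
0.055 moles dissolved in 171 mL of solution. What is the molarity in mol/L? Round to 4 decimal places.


Convert volume to liters: V_L = V_mL / 1000.
V_L = 171 / 1000 = 0.171 L
M = n / V_L = 0.055 / 0.171
M = 0.32163743 mol/L, rounded to 4 dp:

0.3216 mol/L


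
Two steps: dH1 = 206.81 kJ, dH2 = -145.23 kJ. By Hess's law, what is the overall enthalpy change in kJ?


Hess's law: enthalpy is a state function, so add the step enthalpies.
dH_total = dH1 + dH2 = 206.81 + (-145.23)
dH_total = 61.58 kJ:

61.58 kJ


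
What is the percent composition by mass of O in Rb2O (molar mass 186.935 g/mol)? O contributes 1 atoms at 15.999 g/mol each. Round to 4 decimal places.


pct = 100 * (n_elem * M_elem) / M_total
mass_contribution = 1 * 15.999 = 15.999 g/mol
pct = 100 * 15.999 / 186.935
pct = 8.55858988 %, rounded to 4 dp:

8.5586 %


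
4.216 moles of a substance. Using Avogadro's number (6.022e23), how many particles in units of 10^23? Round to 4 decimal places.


N = n * NA, then divide by 1e23 for the requested units.
N / 1e23 = n * 6.022
N / 1e23 = 4.216 * 6.022
N / 1e23 = 25.388752, rounded to 4 dp:

25.3888


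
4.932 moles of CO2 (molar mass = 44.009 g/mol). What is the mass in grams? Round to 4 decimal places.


mass = n * M
mass = 4.932 * 44.009
mass = 217.052388 g, rounded to 4 dp:

217.0524 g


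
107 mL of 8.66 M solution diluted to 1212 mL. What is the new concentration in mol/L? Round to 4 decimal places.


Dilution: M1*V1 = M2*V2, solve for M2.
M2 = M1*V1 / V2
M2 = 8.66 * 107 / 1212
M2 = 926.62 / 1212
M2 = 0.76453795 mol/L, rounded to 4 dp:

0.7645 mol/L


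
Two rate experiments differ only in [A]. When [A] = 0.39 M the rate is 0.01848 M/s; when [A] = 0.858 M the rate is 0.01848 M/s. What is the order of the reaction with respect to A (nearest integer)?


Rate is proportional to [A]^n, so rate2/rate1 = ([A]2/[A]1)^n. Take logs to solve for n.
rate2/rate1 = 0.01848 / 0.01848 = 1.0
[A]2/[A]1 = 0.858 / 0.39 = 2.2
n = ln(1.0) / ln(2.2) = 0.0
Nearest integer order:

0


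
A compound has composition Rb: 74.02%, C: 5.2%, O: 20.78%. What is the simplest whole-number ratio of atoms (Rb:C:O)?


Assume 100 g of compound, divide each mass% by atomic mass to get moles, then normalize by the smallest to get a raw atom ratio.
Moles per 100 g: Rb: 74.02/85.468 = 0.8661, C: 5.2/12.011 = 0.4329, O: 20.78/15.999 = 1.2988
Raw ratio (divide by min = 0.4329): Rb: 2.0, C: 1.0, O: 3.0
Multiply by 1 to clear fractions: Rb: 2.0 ~= 2, C: 1.0 ~= 1, O: 3.0 ~= 3
Reduce by GCD to get the simplest whole-number ratio:

2:1:3


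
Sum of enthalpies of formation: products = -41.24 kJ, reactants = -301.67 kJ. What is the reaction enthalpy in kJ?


dH_rxn = sum(dH_f products) - sum(dH_f reactants)
dH_rxn = -41.24 - (-301.67)
dH_rxn = 260.43 kJ:

260.43 kJ


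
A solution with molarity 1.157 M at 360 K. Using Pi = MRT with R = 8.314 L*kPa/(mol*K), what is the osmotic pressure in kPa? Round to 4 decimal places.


Osmotic pressure (van't Hoff): Pi = M*R*T.
RT = 8.314 * 360 = 2993.04
Pi = 1.157 * 2993.04
Pi = 3462.94728 kPa, rounded to 4 dp:

3462.9473 kPa


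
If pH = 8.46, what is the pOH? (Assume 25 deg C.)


At 25 deg C, pH + pOH = 14.
pOH = 14 - pH = 14 - 8.46
pOH = 5.54:

5.54


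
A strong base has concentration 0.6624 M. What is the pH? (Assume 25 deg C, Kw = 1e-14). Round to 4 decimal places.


A strong base dissociates completely, so [OH-] equals the given concentration.
pOH = -log10([OH-]) = -log10(0.6624) = 0.17888
pH = 14 - pOH = 14 - 0.17888
pH = 13.82112, rounded to 4 dp:

13.8211


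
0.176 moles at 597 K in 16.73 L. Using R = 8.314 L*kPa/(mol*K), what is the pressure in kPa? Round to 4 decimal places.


PV = nRT, solve for P = nRT / V.
nRT = 0.176 * 8.314 * 597 = 873.5686
P = 873.5686 / 16.73
P = 52.21569635 kPa, rounded to 4 dp:

52.2157 kPa


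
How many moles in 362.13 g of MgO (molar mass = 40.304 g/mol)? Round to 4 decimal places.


n = mass / M
n = 362.13 / 40.304
n = 8.98496427 mol, rounded to 4 dp:

8.9850 mol


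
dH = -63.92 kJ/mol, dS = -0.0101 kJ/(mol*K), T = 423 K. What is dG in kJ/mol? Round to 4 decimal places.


Gibbs: dG = dH - T*dS (consistent units, dS already in kJ/(mol*K)).
T*dS = 423 * -0.0101 = -4.2723
dG = -63.92 - (-4.2723)
dG = -59.6477 kJ/mol, rounded to 4 dp:

-59.6477 kJ/mol


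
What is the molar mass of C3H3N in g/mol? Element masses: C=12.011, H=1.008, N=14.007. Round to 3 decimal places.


M = sum(count * atomic_mass) over atoms.
M = 3*12.011 + 3*1.008 + 1*14.007
M = 36.033 + 3.024 + 14.007
M = 53.064 g/mol, rounded to 3 dp:

53.064 g/mol


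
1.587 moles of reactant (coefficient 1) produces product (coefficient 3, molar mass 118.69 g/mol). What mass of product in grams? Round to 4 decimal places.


Use the coefficient ratio to convert reactant moles to product moles, then multiply by the product's molar mass.
moles_P = moles_R * (coeff_P / coeff_R) = 1.587 * (3/1) = 4.761
mass_P = moles_P * M_P = 4.761 * 118.69
mass_P = 565.08309 g, rounded to 4 dp:

565.0831 g


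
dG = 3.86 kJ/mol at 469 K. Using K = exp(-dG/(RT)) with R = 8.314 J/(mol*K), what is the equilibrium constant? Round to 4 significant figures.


dG is in kJ/mol; multiply by 1000 to match R in J/(mol*K).
RT = 8.314 * 469 = 3899.266 J/mol
exponent = -dG*1000 / (RT) = -(3.86*1000) / 3899.266 = -0.9899299
K = exp(-0.9899299)
K = 0.37160274, rounded to 4 significant figures:

0.3716


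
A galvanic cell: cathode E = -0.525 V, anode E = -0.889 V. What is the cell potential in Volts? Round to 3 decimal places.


Standard cell potential: E_cell = E_cathode - E_anode.
E_cell = -0.525 - (-0.889)
E_cell = 0.364 V, rounded to 3 dp:

0.364 V


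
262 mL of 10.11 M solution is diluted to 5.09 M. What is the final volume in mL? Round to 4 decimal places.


Dilution: M1*V1 = M2*V2, solve for V2.
V2 = M1*V1 / M2
V2 = 10.11 * 262 / 5.09
V2 = 2648.82 / 5.09
V2 = 520.39685658 mL, rounded to 4 dp:

520.3969 mL


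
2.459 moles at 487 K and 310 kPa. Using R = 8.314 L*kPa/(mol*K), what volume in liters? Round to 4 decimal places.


PV = nRT, solve for V = nRT / P.
nRT = 2.459 * 8.314 * 487 = 9956.2894
V = 9956.2894 / 310
V = 32.11706258 L, rounded to 4 dp:

32.1171 L


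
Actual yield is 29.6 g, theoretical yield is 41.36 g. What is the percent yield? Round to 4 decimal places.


% yield = 100 * actual / theoretical
% yield = 100 * 29.6 / 41.36
% yield = 71.56673114 %, rounded to 4 dp:

71.5667 %


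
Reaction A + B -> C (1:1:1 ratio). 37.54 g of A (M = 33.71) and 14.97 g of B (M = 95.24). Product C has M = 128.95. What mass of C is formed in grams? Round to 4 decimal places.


Find moles of each reactant; the smaller value is the limiting reagent in a 1:1:1 reaction, so moles_C equals moles of the limiter.
n_A = mass_A / M_A = 37.54 / 33.71 = 1.113616 mol
n_B = mass_B / M_B = 14.97 / 95.24 = 0.157182 mol
Limiting reagent: B (smaller), n_limiting = 0.157182 mol
mass_C = n_limiting * M_C = 0.157182 * 128.95
mass_C = 20.2686189 g, rounded to 4 dp:

20.2686 g


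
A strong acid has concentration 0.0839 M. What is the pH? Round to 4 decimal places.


A strong acid dissociates completely, so [H+] equals the given concentration.
pH = -log10([H+]) = -log10(0.0839)
pH = 1.07623804, rounded to 4 dp:

1.0762


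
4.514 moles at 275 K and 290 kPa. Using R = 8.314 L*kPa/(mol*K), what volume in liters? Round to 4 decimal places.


PV = nRT, solve for V = nRT / P.
nRT = 4.514 * 8.314 * 275 = 10320.5839
V = 10320.5839 / 290
V = 35.58822034 L, rounded to 4 dp:

35.5882 L


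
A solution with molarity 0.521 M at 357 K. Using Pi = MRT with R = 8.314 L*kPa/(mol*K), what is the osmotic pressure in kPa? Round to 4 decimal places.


Osmotic pressure (van't Hoff): Pi = M*R*T.
RT = 8.314 * 357 = 2968.098
Pi = 0.521 * 2968.098
Pi = 1546.379058 kPa, rounded to 4 dp:

1546.3791 kPa


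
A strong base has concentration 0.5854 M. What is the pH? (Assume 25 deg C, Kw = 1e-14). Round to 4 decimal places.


A strong base dissociates completely, so [OH-] equals the given concentration.
pOH = -log10([OH-]) = -log10(0.5854) = 0.232547
pH = 14 - pOH = 14 - 0.232547
pH = 13.767453, rounded to 4 dp:

13.7675


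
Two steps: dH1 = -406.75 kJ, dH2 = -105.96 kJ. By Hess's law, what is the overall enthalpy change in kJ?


Hess's law: enthalpy is a state function, so add the step enthalpies.
dH_total = dH1 + dH2 = -406.75 + (-105.96)
dH_total = -512.71 kJ:

-512.71 kJ


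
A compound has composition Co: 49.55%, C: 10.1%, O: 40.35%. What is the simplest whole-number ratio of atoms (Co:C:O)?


Assume 100 g of compound, divide each mass% by atomic mass to get moles, then normalize by the smallest to get a raw atom ratio.
Moles per 100 g: Co: 49.55/58.933 = 0.8408, C: 10.1/12.011 = 0.8409, O: 40.35/15.999 = 2.522
Raw ratio (divide by min = 0.8408): Co: 1.0, C: 1.0, O: 3.0
Multiply by 1 to clear fractions: Co: 1.0 ~= 1, C: 1.0 ~= 1, O: 3.0 ~= 3
Reduce by GCD to get the simplest whole-number ratio:

1:1:3


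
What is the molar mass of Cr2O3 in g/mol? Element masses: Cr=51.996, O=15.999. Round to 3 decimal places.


M = sum(count * atomic_mass) over atoms.
M = 2*51.996 + 3*15.999
M = 103.992 + 47.997
M = 151.989 g/mol, rounded to 3 dp:

151.989 g/mol


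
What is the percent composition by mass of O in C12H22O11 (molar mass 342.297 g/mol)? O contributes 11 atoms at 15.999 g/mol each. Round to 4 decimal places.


pct = 100 * (n_elem * M_elem) / M_total
mass_contribution = 11 * 15.999 = 175.989 g/mol
pct = 100 * 175.989 / 342.297
pct = 51.41412282 %, rounded to 4 dp:

51.4141 %


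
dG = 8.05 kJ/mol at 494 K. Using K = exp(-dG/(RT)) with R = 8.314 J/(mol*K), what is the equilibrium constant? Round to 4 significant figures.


dG is in kJ/mol; multiply by 1000 to match R in J/(mol*K).
RT = 8.314 * 494 = 4107.116 J/mol
exponent = -dG*1000 / (RT) = -(8.05*1000) / 4107.116 = -1.96001282
K = exp(-1.96001282)
K = 0.14085662, rounded to 4 significant figures:

0.1409


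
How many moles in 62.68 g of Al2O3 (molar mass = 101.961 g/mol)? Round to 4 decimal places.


n = mass / M
n = 62.68 / 101.961
n = 0.61474485 mol, rounded to 4 dp:

0.6147 mol


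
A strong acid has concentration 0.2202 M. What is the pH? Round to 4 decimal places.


A strong acid dissociates completely, so [H+] equals the given concentration.
pH = -log10([H+]) = -log10(0.2202)
pH = 0.65718269, rounded to 4 dp:

0.6572


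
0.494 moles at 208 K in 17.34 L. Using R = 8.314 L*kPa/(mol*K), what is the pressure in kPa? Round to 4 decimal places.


PV = nRT, solve for P = nRT / V.
nRT = 0.494 * 8.314 * 208 = 854.2801
P = 854.2801 / 17.34
P = 49.26644175 kPa, rounded to 4 dp:

49.2664 kPa


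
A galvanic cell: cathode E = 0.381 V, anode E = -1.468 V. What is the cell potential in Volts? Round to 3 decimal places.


Standard cell potential: E_cell = E_cathode - E_anode.
E_cell = 0.381 - (-1.468)
E_cell = 1.849 V, rounded to 3 dp:

1.849 V


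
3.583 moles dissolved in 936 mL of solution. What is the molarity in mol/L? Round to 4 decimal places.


Convert volume to liters: V_L = V_mL / 1000.
V_L = 936 / 1000 = 0.936 L
M = n / V_L = 3.583 / 0.936
M = 3.82799145 mol/L, rounded to 4 dp:

3.8280 mol/L


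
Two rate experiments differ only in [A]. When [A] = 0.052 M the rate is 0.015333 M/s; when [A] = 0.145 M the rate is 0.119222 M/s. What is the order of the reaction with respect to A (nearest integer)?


Rate is proportional to [A]^n, so rate2/rate1 = ([A]2/[A]1)^n. Take logs to solve for n.
rate2/rate1 = 0.119222 / 0.015333 = 7.7755
[A]2/[A]1 = 0.145 / 0.052 = 2.7885
n = ln(7.7755) / ln(2.7885) = 2.0
Nearest integer order:

2


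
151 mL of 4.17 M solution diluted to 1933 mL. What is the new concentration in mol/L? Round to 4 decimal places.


Dilution: M1*V1 = M2*V2, solve for M2.
M2 = M1*V1 / V2
M2 = 4.17 * 151 / 1933
M2 = 629.67 / 1933
M2 = 0.32574754 mol/L, rounded to 4 dp:

0.3257 mol/L


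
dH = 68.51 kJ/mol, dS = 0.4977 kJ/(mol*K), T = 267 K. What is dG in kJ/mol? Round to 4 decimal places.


Gibbs: dG = dH - T*dS (consistent units, dS already in kJ/(mol*K)).
T*dS = 267 * 0.4977 = 132.8859
dG = 68.51 - (132.8859)
dG = -64.3759 kJ/mol, rounded to 4 dp:

-64.3759 kJ/mol


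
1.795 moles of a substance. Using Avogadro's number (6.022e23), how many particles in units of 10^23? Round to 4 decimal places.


N = n * NA, then divide by 1e23 for the requested units.
N / 1e23 = n * 6.022
N / 1e23 = 1.795 * 6.022
N / 1e23 = 10.80949, rounded to 4 dp:

10.8095


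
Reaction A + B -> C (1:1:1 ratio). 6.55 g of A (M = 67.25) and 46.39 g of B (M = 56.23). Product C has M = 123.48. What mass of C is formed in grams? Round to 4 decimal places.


Find moles of each reactant; the smaller value is the limiting reagent in a 1:1:1 reaction, so moles_C equals moles of the limiter.
n_A = mass_A / M_A = 6.55 / 67.25 = 0.097398 mol
n_B = mass_B / M_B = 46.39 / 56.23 = 0.825004 mol
Limiting reagent: A (smaller), n_limiting = 0.097398 mol
mass_C = n_limiting * M_C = 0.097398 * 123.48
mass_C = 12.02670504 g, rounded to 4 dp:

12.0267 g


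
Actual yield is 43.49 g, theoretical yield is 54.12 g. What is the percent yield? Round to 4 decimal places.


% yield = 100 * actual / theoretical
% yield = 100 * 43.49 / 54.12
% yield = 80.35846268 %, rounded to 4 dp:

80.3585 %


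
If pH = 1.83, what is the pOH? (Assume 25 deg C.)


At 25 deg C, pH + pOH = 14.
pOH = 14 - pH = 14 - 1.83
pOH = 12.17:

12.17


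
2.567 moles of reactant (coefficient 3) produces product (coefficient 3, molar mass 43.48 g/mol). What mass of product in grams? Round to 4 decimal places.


Use the coefficient ratio to convert reactant moles to product moles, then multiply by the product's molar mass.
moles_P = moles_R * (coeff_P / coeff_R) = 2.567 * (3/3) = 2.567
mass_P = moles_P * M_P = 2.567 * 43.48
mass_P = 111.61316 g, rounded to 4 dp:

111.6132 g


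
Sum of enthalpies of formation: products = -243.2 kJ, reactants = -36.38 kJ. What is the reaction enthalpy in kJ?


dH_rxn = sum(dH_f products) - sum(dH_f reactants)
dH_rxn = -243.2 - (-36.38)
dH_rxn = -206.82 kJ:

-206.82 kJ


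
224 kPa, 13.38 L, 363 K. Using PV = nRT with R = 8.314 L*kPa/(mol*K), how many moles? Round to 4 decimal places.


PV = nRT, solve for n = PV / (RT).
PV = 224 * 13.38 = 2997.12
RT = 8.314 * 363 = 3017.982
n = 2997.12 / 3017.982
n = 0.99308743 mol, rounded to 4 dp:

0.9931 mol


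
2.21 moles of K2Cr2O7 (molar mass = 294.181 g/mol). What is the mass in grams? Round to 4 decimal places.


mass = n * M
mass = 2.21 * 294.181
mass = 650.14001 g, rounded to 4 dp:

650.1400 g


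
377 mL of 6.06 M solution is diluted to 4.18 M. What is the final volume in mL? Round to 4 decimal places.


Dilution: M1*V1 = M2*V2, solve for V2.
V2 = M1*V1 / M2
V2 = 6.06 * 377 / 4.18
V2 = 2284.62 / 4.18
V2 = 546.55980861 mL, rounded to 4 dp:

546.5598 mL


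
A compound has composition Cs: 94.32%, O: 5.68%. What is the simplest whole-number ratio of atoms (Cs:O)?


Assume 100 g of compound, divide each mass% by atomic mass to get moles, then normalize by the smallest to get a raw atom ratio.
Moles per 100 g: Cs: 94.32/132.905 = 0.7097, O: 5.68/15.999 = 0.355
Raw ratio (divide by min = 0.355): Cs: 1.999, O: 1.0
Multiply by 1 to clear fractions: Cs: 1.999 ~= 2, O: 1.0 ~= 1
Reduce by GCD to get the simplest whole-number ratio:

2:1


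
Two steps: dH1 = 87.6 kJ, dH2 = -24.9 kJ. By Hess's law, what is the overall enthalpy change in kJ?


Hess's law: enthalpy is a state function, so add the step enthalpies.
dH_total = dH1 + dH2 = 87.6 + (-24.9)
dH_total = 62.7 kJ:

62.70 kJ


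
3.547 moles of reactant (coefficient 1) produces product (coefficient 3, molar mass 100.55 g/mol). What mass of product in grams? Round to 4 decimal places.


Use the coefficient ratio to convert reactant moles to product moles, then multiply by the product's molar mass.
moles_P = moles_R * (coeff_P / coeff_R) = 3.547 * (3/1) = 10.641
mass_P = moles_P * M_P = 10.641 * 100.55
mass_P = 1069.95255 g, rounded to 4 dp:

1069.9526 g


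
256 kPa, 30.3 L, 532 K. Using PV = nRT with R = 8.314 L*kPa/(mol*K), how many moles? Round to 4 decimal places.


PV = nRT, solve for n = PV / (RT).
PV = 256 * 30.3 = 7756.8
RT = 8.314 * 532 = 4423.048
n = 7756.8 / 4423.048
n = 1.75372277 mol, rounded to 4 dp:

1.7537 mol


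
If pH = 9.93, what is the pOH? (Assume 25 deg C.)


At 25 deg C, pH + pOH = 14.
pOH = 14 - pH = 14 - 9.93
pOH = 4.07:

4.07


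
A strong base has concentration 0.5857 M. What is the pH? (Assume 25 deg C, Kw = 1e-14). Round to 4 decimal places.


A strong base dissociates completely, so [OH-] equals the given concentration.
pOH = -log10([OH-]) = -log10(0.5857) = 0.232325
pH = 14 - pOH = 14 - 0.232325
pH = 13.767675, rounded to 4 dp:

13.7677


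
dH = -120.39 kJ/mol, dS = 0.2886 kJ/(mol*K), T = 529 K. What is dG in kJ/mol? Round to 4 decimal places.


Gibbs: dG = dH - T*dS (consistent units, dS already in kJ/(mol*K)).
T*dS = 529 * 0.2886 = 152.6694
dG = -120.39 - (152.6694)
dG = -273.0594 kJ/mol, rounded to 4 dp:

-273.0594 kJ/mol


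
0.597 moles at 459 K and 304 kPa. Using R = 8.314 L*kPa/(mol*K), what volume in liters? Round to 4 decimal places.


PV = nRT, solve for V = nRT / P.
nRT = 0.597 * 8.314 * 459 = 2278.2272
V = 2278.2272 / 304
V = 7.49416842 L, rounded to 4 dp:

7.4942 L


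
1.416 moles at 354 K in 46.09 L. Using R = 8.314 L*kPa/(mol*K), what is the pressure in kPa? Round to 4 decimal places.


PV = nRT, solve for P = nRT / V.
nRT = 1.416 * 8.314 * 354 = 4167.5089
P = 4167.5089 / 46.09
P = 90.4211087 kPa, rounded to 4 dp:

90.4211 kPa


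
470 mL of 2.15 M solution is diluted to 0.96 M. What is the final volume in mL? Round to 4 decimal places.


Dilution: M1*V1 = M2*V2, solve for V2.
V2 = M1*V1 / M2
V2 = 2.15 * 470 / 0.96
V2 = 1010.5 / 0.96
V2 = 1052.60416667 mL, rounded to 4 dp:

1052.6042 mL


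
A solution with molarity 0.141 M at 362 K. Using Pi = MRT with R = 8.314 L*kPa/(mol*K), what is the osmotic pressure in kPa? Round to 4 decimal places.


Osmotic pressure (van't Hoff): Pi = M*R*T.
RT = 8.314 * 362 = 3009.668
Pi = 0.141 * 3009.668
Pi = 424.363188 kPa, rounded to 4 dp:

424.3632 kPa


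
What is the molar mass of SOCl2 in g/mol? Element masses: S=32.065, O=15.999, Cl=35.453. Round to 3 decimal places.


M = sum(count * atomic_mass) over atoms.
M = 1*32.065 + 1*15.999 + 2*35.453
M = 32.065 + 15.999 + 70.906
M = 118.97 g/mol, rounded to 3 dp:

118.970 g/mol


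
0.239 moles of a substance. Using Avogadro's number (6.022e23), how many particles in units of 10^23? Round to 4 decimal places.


N = n * NA, then divide by 1e23 for the requested units.
N / 1e23 = n * 6.022
N / 1e23 = 0.239 * 6.022
N / 1e23 = 1.439258, rounded to 4 dp:

1.4393


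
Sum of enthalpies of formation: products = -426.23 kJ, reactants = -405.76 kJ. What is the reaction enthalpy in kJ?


dH_rxn = sum(dH_f products) - sum(dH_f reactants)
dH_rxn = -426.23 - (-405.76)
dH_rxn = -20.47 kJ:

-20.47 kJ


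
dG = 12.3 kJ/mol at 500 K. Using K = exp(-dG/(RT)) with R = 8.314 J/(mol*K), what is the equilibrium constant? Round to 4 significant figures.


dG is in kJ/mol; multiply by 1000 to match R in J/(mol*K).
RT = 8.314 * 500 = 4157.0 J/mol
exponent = -dG*1000 / (RT) = -(12.3*1000) / 4157.0 = -2.95886457
K = exp(-2.95886457)
K = 0.051877787, rounded to 4 significant figures:

0.05188


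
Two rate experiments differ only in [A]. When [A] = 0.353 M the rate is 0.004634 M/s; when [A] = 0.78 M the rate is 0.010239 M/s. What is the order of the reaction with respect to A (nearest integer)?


Rate is proportional to [A]^n, so rate2/rate1 = ([A]2/[A]1)^n. Take logs to solve for n.
rate2/rate1 = 0.010239 / 0.004634 = 2.2095
[A]2/[A]1 = 0.78 / 0.353 = 2.2096
n = ln(2.2095) / ln(2.2096) = 1.0
Nearest integer order:

1


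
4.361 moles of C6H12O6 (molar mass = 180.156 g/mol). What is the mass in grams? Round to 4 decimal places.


mass = n * M
mass = 4.361 * 180.156
mass = 785.660316 g, rounded to 4 dp:

785.6603 g


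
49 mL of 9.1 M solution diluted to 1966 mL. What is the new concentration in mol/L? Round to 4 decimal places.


Dilution: M1*V1 = M2*V2, solve for M2.
M2 = M1*V1 / V2
M2 = 9.1 * 49 / 1966
M2 = 445.9 / 1966
M2 = 0.2268057 mol/L, rounded to 4 dp:

0.2268 mol/L


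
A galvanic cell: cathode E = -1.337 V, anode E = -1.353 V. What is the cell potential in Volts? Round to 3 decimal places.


Standard cell potential: E_cell = E_cathode - E_anode.
E_cell = -1.337 - (-1.353)
E_cell = 0.016 V, rounded to 3 dp:

0.016 V


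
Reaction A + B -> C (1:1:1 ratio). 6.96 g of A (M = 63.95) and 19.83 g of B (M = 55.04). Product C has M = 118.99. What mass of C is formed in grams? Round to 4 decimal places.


Find moles of each reactant; the smaller value is the limiting reagent in a 1:1:1 reaction, so moles_C equals moles of the limiter.
n_A = mass_A / M_A = 6.96 / 63.95 = 0.108835 mol
n_B = mass_B / M_B = 19.83 / 55.04 = 0.360283 mol
Limiting reagent: A (smaller), n_limiting = 0.108835 mol
mass_C = n_limiting * M_C = 0.108835 * 118.99
mass_C = 12.95027665 g, rounded to 4 dp:

12.9503 g


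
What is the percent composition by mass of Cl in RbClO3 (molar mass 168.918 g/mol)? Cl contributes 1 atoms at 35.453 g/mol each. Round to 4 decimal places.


pct = 100 * (n_elem * M_elem) / M_total
mass_contribution = 1 * 35.453 = 35.453 g/mol
pct = 100 * 35.453 / 168.918
pct = 20.98829018 %, rounded to 4 dp:

20.9883 %


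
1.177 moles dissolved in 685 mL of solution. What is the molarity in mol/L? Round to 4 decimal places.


Convert volume to liters: V_L = V_mL / 1000.
V_L = 685 / 1000 = 0.685 L
M = n / V_L = 1.177 / 0.685
M = 1.71824818 mol/L, rounded to 4 dp:

1.7182 mol/L


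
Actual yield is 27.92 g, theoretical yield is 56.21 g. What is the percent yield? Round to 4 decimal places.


% yield = 100 * actual / theoretical
% yield = 100 * 27.92 / 56.21
% yield = 49.67087707 %, rounded to 4 dp:

49.6709 %


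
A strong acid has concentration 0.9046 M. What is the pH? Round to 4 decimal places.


A strong acid dissociates completely, so [H+] equals the given concentration.
pH = -log10([H+]) = -log10(0.9046)
pH = 0.04354342, rounded to 4 dp:

0.0435


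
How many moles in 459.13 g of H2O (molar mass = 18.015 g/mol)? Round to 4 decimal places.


n = mass / M
n = 459.13 / 18.015
n = 25.4859839 mol, rounded to 4 dp:

25.4860 mol


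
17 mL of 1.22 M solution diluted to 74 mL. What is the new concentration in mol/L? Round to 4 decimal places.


Dilution: M1*V1 = M2*V2, solve for M2.
M2 = M1*V1 / V2
M2 = 1.22 * 17 / 74
M2 = 20.74 / 74
M2 = 0.28027027 mol/L, rounded to 4 dp:

0.2803 mol/L


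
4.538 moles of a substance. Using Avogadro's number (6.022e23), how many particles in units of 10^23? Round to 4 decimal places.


N = n * NA, then divide by 1e23 for the requested units.
N / 1e23 = n * 6.022
N / 1e23 = 4.538 * 6.022
N / 1e23 = 27.327836, rounded to 4 dp:

27.3278


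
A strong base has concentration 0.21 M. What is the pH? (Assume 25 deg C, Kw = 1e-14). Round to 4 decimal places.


A strong base dissociates completely, so [OH-] equals the given concentration.
pOH = -log10([OH-]) = -log10(0.21) = 0.677781
pH = 14 - pOH = 14 - 0.677781
pH = 13.322219, rounded to 4 dp:

13.3222


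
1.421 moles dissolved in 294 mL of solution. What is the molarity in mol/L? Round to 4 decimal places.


Convert volume to liters: V_L = V_mL / 1000.
V_L = 294 / 1000 = 0.294 L
M = n / V_L = 1.421 / 0.294
M = 4.83333333 mol/L, rounded to 4 dp:

4.8333 mol/L


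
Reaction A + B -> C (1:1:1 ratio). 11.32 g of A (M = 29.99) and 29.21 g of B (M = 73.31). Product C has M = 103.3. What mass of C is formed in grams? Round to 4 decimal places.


Find moles of each reactant; the smaller value is the limiting reagent in a 1:1:1 reaction, so moles_C equals moles of the limiter.
n_A = mass_A / M_A = 11.32 / 29.99 = 0.377459 mol
n_B = mass_B / M_B = 29.21 / 73.31 = 0.398445 mol
Limiting reagent: A (smaller), n_limiting = 0.377459 mol
mass_C = n_limiting * M_C = 0.377459 * 103.3
mass_C = 38.9915147 g, rounded to 4 dp:

38.9915 g


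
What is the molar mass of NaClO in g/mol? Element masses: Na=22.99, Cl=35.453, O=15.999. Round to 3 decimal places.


M = sum(count * atomic_mass) over atoms.
M = 1*22.99 + 1*35.453 + 1*15.999
M = 22.99 + 35.453 + 15.999
M = 74.442 g/mol, rounded to 3 dp:

74.442 g/mol


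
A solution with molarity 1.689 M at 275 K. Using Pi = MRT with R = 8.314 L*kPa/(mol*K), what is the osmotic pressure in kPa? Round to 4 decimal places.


Osmotic pressure (van't Hoff): Pi = M*R*T.
RT = 8.314 * 275 = 2286.35
Pi = 1.689 * 2286.35
Pi = 3861.64515 kPa, rounded to 4 dp:

3861.6452 kPa


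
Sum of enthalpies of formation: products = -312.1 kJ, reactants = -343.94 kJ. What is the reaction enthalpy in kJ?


dH_rxn = sum(dH_f products) - sum(dH_f reactants)
dH_rxn = -312.1 - (-343.94)
dH_rxn = 31.84 kJ:

31.84 kJ


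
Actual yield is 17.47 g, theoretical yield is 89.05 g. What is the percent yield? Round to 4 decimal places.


% yield = 100 * actual / theoretical
% yield = 100 * 17.47 / 89.05
% yield = 19.61819203 %, rounded to 4 dp:

19.6182 %


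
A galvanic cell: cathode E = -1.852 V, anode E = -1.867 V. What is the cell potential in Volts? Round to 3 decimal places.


Standard cell potential: E_cell = E_cathode - E_anode.
E_cell = -1.852 - (-1.867)
E_cell = 0.015 V, rounded to 3 dp:

0.015 V


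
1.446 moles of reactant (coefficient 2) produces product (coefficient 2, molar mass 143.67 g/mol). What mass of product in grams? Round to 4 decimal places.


Use the coefficient ratio to convert reactant moles to product moles, then multiply by the product's molar mass.
moles_P = moles_R * (coeff_P / coeff_R) = 1.446 * (2/2) = 1.446
mass_P = moles_P * M_P = 1.446 * 143.67
mass_P = 207.74682 g, rounded to 4 dp:

207.7468 g


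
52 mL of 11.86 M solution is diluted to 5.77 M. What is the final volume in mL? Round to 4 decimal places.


Dilution: M1*V1 = M2*V2, solve for V2.
V2 = M1*V1 / M2
V2 = 11.86 * 52 / 5.77
V2 = 616.72 / 5.77
V2 = 106.88388215 mL, rounded to 4 dp:

106.8839 mL


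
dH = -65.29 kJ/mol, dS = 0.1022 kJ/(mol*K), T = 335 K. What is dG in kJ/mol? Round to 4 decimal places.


Gibbs: dG = dH - T*dS (consistent units, dS already in kJ/(mol*K)).
T*dS = 335 * 0.1022 = 34.237
dG = -65.29 - (34.237)
dG = -99.527 kJ/mol, rounded to 4 dp:

-99.5270 kJ/mol


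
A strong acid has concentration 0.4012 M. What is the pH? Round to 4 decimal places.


A strong acid dissociates completely, so [H+] equals the given concentration.
pH = -log10([H+]) = -log10(0.4012)
pH = 0.39663908, rounded to 4 dp:

0.3966


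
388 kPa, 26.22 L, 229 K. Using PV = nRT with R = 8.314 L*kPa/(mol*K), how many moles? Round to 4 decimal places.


PV = nRT, solve for n = PV / (RT).
PV = 388 * 26.22 = 10173.36
RT = 8.314 * 229 = 1903.906
n = 10173.36 / 1903.906
n = 5.34341506 mol, rounded to 4 dp:

5.3434 mol


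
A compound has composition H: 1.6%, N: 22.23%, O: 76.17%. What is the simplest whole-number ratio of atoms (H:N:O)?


Assume 100 g of compound, divide each mass% by atomic mass to get moles, then normalize by the smallest to get a raw atom ratio.
Moles per 100 g: H: 1.6/1.008 = 1.5873, N: 22.23/14.007 = 1.5871, O: 76.17/15.999 = 4.7609
Raw ratio (divide by min = 1.5871): H: 1.0, N: 1.0, O: 3.0
Multiply by 1 to clear fractions: H: 1.0 ~= 1, N: 1.0 ~= 1, O: 3.0 ~= 3
Reduce by GCD to get the simplest whole-number ratio:

1:1:3


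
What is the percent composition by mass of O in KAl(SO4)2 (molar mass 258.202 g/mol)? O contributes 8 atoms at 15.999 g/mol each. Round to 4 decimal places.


pct = 100 * (n_elem * M_elem) / M_total
mass_contribution = 8 * 15.999 = 127.992 g/mol
pct = 100 * 127.992 / 258.202
pct = 49.57049132 %, rounded to 4 dp:

49.5705 %


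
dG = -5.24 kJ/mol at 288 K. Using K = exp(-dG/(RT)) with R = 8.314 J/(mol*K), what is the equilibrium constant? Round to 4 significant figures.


dG is in kJ/mol; multiply by 1000 to match R in J/(mol*K).
RT = 8.314 * 288 = 2394.432 J/mol
exponent = -dG*1000 / (RT) = -(-5.24*1000) / 2394.432 = 2.18841045
K = exp(2.18841045)
K = 8.9210214, rounded to 4 significant figures:

8.921


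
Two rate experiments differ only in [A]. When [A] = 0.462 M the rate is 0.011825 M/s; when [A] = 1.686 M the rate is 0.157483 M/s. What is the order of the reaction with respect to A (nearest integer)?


Rate is proportional to [A]^n, so rate2/rate1 = ([A]2/[A]1)^n. Take logs to solve for n.
rate2/rate1 = 0.157483 / 0.011825 = 13.3178
[A]2/[A]1 = 1.686 / 0.462 = 3.6494
n = ln(13.3178) / ln(3.6494) = 2.0
Nearest integer order:

2


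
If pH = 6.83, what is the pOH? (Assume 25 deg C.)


At 25 deg C, pH + pOH = 14.
pOH = 14 - pH = 14 - 6.83
pOH = 7.17:

7.17


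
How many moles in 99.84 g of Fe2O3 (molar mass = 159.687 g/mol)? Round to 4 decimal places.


n = mass / M
n = 99.84 / 159.687
n = 0.62522309 mol, rounded to 4 dp:

0.6252 mol


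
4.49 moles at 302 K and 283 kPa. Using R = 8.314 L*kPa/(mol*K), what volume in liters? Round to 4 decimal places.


PV = nRT, solve for V = nRT / P.
nRT = 4.49 * 8.314 * 302 = 11273.6177
V = 11273.6177 / 283
V = 39.83610495 L, rounded to 4 dp:

39.8361 L


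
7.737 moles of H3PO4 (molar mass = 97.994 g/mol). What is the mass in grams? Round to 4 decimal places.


mass = n * M
mass = 7.737 * 97.994
mass = 758.179578 g, rounded to 4 dp:

758.1796 g


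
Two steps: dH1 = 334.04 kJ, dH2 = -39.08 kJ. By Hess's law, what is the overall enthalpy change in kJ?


Hess's law: enthalpy is a state function, so add the step enthalpies.
dH_total = dH1 + dH2 = 334.04 + (-39.08)
dH_total = 294.96 kJ:

294.96 kJ


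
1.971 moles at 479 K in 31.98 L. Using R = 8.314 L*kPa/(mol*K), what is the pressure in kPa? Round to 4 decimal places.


PV = nRT, solve for P = nRT / V.
nRT = 1.971 * 8.314 * 479 = 7849.3222
P = 7849.3222 / 31.98
P = 245.4447217 kPa, rounded to 4 dp:

245.4447 kPa


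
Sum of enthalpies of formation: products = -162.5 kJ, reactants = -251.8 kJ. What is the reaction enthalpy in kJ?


dH_rxn = sum(dH_f products) - sum(dH_f reactants)
dH_rxn = -162.5 - (-251.8)
dH_rxn = 89.3 kJ:

89.30 kJ


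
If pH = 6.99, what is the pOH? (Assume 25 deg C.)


At 25 deg C, pH + pOH = 14.
pOH = 14 - pH = 14 - 6.99
pOH = 7.01:

7.01


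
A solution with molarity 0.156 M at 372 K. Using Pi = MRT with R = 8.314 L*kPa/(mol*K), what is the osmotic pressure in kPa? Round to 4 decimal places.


Osmotic pressure (van't Hoff): Pi = M*R*T.
RT = 8.314 * 372 = 3092.808
Pi = 0.156 * 3092.808
Pi = 482.478048 kPa, rounded to 4 dp:

482.4780 kPa


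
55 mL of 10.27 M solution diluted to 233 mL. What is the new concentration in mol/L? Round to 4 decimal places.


Dilution: M1*V1 = M2*V2, solve for M2.
M2 = M1*V1 / V2
M2 = 10.27 * 55 / 233
M2 = 564.85 / 233
M2 = 2.42424893 mol/L, rounded to 4 dp:

2.4242 mol/L


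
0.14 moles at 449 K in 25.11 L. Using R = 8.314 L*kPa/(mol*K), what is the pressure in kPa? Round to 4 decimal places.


PV = nRT, solve for P = nRT / V.
nRT = 0.14 * 8.314 * 449 = 522.618
P = 522.618 / 25.11
P = 20.81314217 kPa, rounded to 4 dp:

20.8131 kPa


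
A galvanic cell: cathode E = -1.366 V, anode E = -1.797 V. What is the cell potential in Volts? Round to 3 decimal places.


Standard cell potential: E_cell = E_cathode - E_anode.
E_cell = -1.366 - (-1.797)
E_cell = 0.431 V, rounded to 3 dp:

0.431 V


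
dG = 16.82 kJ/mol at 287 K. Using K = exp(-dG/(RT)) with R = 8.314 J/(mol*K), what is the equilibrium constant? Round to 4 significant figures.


dG is in kJ/mol; multiply by 1000 to match R in J/(mol*K).
RT = 8.314 * 287 = 2386.118 J/mol
exponent = -dG*1000 / (RT) = -(16.82*1000) / 2386.118 = -7.04910654
K = exp(-7.04910654)
K = 0.0008681843, rounded to 4 significant figures:

0.0008682


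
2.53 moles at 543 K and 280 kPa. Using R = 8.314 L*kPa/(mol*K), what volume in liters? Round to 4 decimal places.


PV = nRT, solve for V = nRT / P.
nRT = 2.53 * 8.314 * 543 = 11421.6901
V = 11421.6901 / 280
V = 40.79175036 L, rounded to 4 dp:

40.7918 L


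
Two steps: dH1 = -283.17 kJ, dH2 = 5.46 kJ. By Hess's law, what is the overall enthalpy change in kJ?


Hess's law: enthalpy is a state function, so add the step enthalpies.
dH_total = dH1 + dH2 = -283.17 + (5.46)
dH_total = -277.71 kJ:

-277.71 kJ


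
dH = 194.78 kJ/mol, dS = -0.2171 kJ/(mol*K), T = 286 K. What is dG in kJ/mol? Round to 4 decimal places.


Gibbs: dG = dH - T*dS (consistent units, dS already in kJ/(mol*K)).
T*dS = 286 * -0.2171 = -62.0906
dG = 194.78 - (-62.0906)
dG = 256.8706 kJ/mol, rounded to 4 dp:

256.8706 kJ/mol


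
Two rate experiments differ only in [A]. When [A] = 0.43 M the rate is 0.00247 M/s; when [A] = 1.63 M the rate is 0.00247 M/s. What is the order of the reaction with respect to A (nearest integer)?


Rate is proportional to [A]^n, so rate2/rate1 = ([A]2/[A]1)^n. Take logs to solve for n.
rate2/rate1 = 0.00247 / 0.00247 = 1.0
[A]2/[A]1 = 1.63 / 0.43 = 3.7907
n = ln(1.0) / ln(3.7907) = 0.0
Nearest integer order:

0


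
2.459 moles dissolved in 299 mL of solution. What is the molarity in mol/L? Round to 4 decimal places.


Convert volume to liters: V_L = V_mL / 1000.
V_L = 299 / 1000 = 0.299 L
M = n / V_L = 2.459 / 0.299
M = 8.22408027 mol/L, rounded to 4 dp:

8.2241 mol/L


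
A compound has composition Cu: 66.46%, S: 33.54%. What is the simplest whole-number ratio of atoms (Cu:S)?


Assume 100 g of compound, divide each mass% by atomic mass to get moles, then normalize by the smallest to get a raw atom ratio.
Moles per 100 g: Cu: 66.46/63.546 = 1.0459, S: 33.54/32.065 = 1.046
Raw ratio (divide by min = 1.0459): Cu: 1.0, S: 1.0
Multiply by 1 to clear fractions: Cu: 1.0 ~= 1, S: 1.0 ~= 1
Reduce by GCD to get the simplest whole-number ratio:

1:1


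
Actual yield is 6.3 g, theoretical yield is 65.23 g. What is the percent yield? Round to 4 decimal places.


% yield = 100 * actual / theoretical
% yield = 100 * 6.3 / 65.23
% yield = 9.65813276 %, rounded to 4 dp:

9.6581 %


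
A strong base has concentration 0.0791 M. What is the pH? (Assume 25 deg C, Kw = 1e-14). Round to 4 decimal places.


A strong base dissociates completely, so [OH-] equals the given concentration.
pOH = -log10([OH-]) = -log10(0.0791) = 1.101824
pH = 14 - pOH = 14 - 1.101824
pH = 12.898176, rounded to 4 dp:

12.8982


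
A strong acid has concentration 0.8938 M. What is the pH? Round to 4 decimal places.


A strong acid dissociates completely, so [H+] equals the given concentration.
pH = -log10([H+]) = -log10(0.8938)
pH = 0.04875965, rounded to 4 dp:

0.0488


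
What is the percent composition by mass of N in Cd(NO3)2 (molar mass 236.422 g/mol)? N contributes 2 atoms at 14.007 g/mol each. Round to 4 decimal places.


pct = 100 * (n_elem * M_elem) / M_total
mass_contribution = 2 * 14.007 = 28.014 g/mol
pct = 100 * 28.014 / 236.422
pct = 11.84915109 %, rounded to 4 dp:

11.8492 %


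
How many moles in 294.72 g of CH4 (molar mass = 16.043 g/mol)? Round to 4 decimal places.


n = mass / M
n = 294.72 / 16.043
n = 18.37062893 mol, rounded to 4 dp:

18.3706 mol


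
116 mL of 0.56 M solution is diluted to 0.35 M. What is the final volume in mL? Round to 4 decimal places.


Dilution: M1*V1 = M2*V2, solve for V2.
V2 = M1*V1 / M2
V2 = 0.56 * 116 / 0.35
V2 = 64.96 / 0.35
V2 = 185.6 mL, rounded to 4 dp:

185.6000 mL


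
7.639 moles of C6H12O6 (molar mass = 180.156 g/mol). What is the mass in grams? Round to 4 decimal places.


mass = n * M
mass = 7.639 * 180.156
mass = 1376.211684 g, rounded to 4 dp:

1376.2117 g


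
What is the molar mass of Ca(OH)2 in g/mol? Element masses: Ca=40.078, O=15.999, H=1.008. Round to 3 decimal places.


M = sum(count * atomic_mass) over atoms.
M = 1*40.078 + 2*15.999 + 2*1.008
M = 40.078 + 31.998 + 2.016
M = 74.092 g/mol, rounded to 3 dp:

74.092 g/mol


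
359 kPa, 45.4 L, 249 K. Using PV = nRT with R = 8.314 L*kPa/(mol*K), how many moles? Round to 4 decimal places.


PV = nRT, solve for n = PV / (RT).
PV = 359 * 45.4 = 16298.6
RT = 8.314 * 249 = 2070.186
n = 16298.6 / 2070.186
n = 7.87301238 mol, rounded to 4 dp:

7.8730 mol


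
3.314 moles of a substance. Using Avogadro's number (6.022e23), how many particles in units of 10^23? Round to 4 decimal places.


N = n * NA, then divide by 1e23 for the requested units.
N / 1e23 = n * 6.022
N / 1e23 = 3.314 * 6.022
N / 1e23 = 19.956908, rounded to 4 dp:

19.9569


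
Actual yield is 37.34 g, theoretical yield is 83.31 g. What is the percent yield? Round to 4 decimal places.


% yield = 100 * actual / theoretical
% yield = 100 * 37.34 / 83.31
% yield = 44.82054975 %, rounded to 4 dp:

44.8205 %


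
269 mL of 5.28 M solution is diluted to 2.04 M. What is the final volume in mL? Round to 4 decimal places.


Dilution: M1*V1 = M2*V2, solve for V2.
V2 = M1*V1 / M2
V2 = 5.28 * 269 / 2.04
V2 = 1420.32 / 2.04
V2 = 696.23529412 mL, rounded to 4 dp:

696.2353 mL


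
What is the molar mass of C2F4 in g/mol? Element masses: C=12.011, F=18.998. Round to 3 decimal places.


M = sum(count * atomic_mass) over atoms.
M = 2*12.011 + 4*18.998
M = 24.022 + 75.992
M = 100.014 g/mol, rounded to 3 dp:

100.014 g/mol


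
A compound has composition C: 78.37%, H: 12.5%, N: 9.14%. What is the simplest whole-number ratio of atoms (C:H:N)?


Assume 100 g of compound, divide each mass% by atomic mass to get moles, then normalize by the smallest to get a raw atom ratio.
Moles per 100 g: C: 78.37/12.011 = 6.5249, H: 12.5/1.008 = 12.4008, N: 9.14/14.007 = 0.6525
Raw ratio (divide by min = 0.6525): C: 9.999, H: 19.004, N: 1.0
Multiply by 1 to clear fractions: C: 9.999 ~= 10, H: 19.004 ~= 19, N: 1.0 ~= 1
Reduce by GCD to get the simplest whole-number ratio:

10:19:1


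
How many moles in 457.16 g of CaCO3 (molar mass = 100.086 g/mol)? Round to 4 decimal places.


n = mass / M
n = 457.16 / 100.086
n = 4.5676718 mol, rounded to 4 dp:

4.5677 mol


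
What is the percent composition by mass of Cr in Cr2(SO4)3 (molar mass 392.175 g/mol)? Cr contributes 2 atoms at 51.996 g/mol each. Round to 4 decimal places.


pct = 100 * (n_elem * M_elem) / M_total
mass_contribution = 2 * 51.996 = 103.992 g/mol
pct = 100 * 103.992 / 392.175
pct = 26.5167336 %, rounded to 4 dp:

26.5167 %


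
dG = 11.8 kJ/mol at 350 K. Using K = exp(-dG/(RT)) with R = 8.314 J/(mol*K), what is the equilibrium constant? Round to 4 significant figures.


dG is in kJ/mol; multiply by 1000 to match R in J/(mol*K).
RT = 8.314 * 350 = 2909.9 J/mol
exponent = -dG*1000 / (RT) = -(11.8*1000) / 2909.9 = -4.05512217
K = exp(-4.05512217)
K = 0.017333362, rounded to 4 significant figures:

0.01733


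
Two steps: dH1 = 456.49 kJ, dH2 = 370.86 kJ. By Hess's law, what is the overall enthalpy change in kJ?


Hess's law: enthalpy is a state function, so add the step enthalpies.
dH_total = dH1 + dH2 = 456.49 + (370.86)
dH_total = 827.35 kJ:

827.35 kJ


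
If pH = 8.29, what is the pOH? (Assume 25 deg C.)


At 25 deg C, pH + pOH = 14.
pOH = 14 - pH = 14 - 8.29
pOH = 5.71:

5.71


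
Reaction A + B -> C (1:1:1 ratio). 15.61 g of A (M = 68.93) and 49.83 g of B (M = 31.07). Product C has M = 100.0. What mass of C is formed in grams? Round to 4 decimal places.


Find moles of each reactant; the smaller value is the limiting reagent in a 1:1:1 reaction, so moles_C equals moles of the limiter.
n_A = mass_A / M_A = 15.61 / 68.93 = 0.226462 mol
n_B = mass_B / M_B = 49.83 / 31.07 = 1.603798 mol
Limiting reagent: A (smaller), n_limiting = 0.226462 mol
mass_C = n_limiting * M_C = 0.226462 * 100.0
mass_C = 22.6462 g, rounded to 4 dp:

22.6462 g
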